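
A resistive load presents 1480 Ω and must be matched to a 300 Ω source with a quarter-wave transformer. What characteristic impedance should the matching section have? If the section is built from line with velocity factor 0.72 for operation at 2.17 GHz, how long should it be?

Z_qwt ≈ 666 Ω; length ≈ 2.49 cm

Z_qwt = √(Z_0·R_L) = √(300 × 1480) = √444000
λ = 0.72·c/f = 0.0995 m, so l = λ/4 = 0.0249 m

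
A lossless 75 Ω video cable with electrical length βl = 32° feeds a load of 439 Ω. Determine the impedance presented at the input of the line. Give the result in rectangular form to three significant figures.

Z_in ≈ 42.5 − j108 Ω

tan(βl) = tan(32°) = 0.625
Z_in = Z_0·(Z_L + jZ_0·tanβl)/(Z_0 + jZ_L·tanβl)
     = 75·(439 + j46.9)/(75 + j274)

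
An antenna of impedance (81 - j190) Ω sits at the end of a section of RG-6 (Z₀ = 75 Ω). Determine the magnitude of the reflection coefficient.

|Γ| ≈ 0.773

Γ = (Z_L − Z_0)/(Z_L + Z_0) = (6 − j190)/(156 − j190)
|Γ| = 190/246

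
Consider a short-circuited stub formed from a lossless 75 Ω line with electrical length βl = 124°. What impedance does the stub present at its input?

Z_in ≈ −j111 Ω

tan(βl) = -1.48
For a short-circuited stub, Z_in = jZ_0·tan(βl)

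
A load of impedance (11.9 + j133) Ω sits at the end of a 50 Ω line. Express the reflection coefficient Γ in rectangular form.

Γ ≈ 0.712 + j0.618

Γ = (Z_L − Z_0)/(Z_L + Z_0) = (-38.1 + j133)/(61.9 + j133)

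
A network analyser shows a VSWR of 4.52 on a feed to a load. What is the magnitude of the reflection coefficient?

|Γ| ≈ 0.638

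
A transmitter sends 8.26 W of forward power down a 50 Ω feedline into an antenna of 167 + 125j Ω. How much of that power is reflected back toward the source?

|Γ| = |(117 + j125)/(217 + j125)| = 0.684
|Γ|² = 0.467
P_refl = |Γ|²·P_inc = 3.86 W, P_del = (1 − |Γ|²)·P_inc = 4.4 W

P_reflected ≈ 3.86 W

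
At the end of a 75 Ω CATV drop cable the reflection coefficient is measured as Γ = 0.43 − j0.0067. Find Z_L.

Z_L ≈ 188 − j3.09 Ω

Z_L = Z_0·(1 + Γ)/(1 − Γ) = 75·(1.43 − j0.0067)/(0.57 + j0.0067)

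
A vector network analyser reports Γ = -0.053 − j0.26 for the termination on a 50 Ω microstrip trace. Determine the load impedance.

Z_L ≈ 39.5 − j22.1 Ω

Z_L = Z_0·(1 + Γ)/(1 − Γ) = 50·(0.947 − j0.26)/(1.05 + j0.26)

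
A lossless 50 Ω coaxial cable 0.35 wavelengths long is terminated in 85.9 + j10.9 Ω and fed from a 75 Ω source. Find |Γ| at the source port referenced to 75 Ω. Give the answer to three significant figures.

βl = 2π × 0.35 = 126°
tan(βl) = -1.38
Z_in = Z_0·(Z_L + jZ_0·tanβl)/(Z_0 + jZ_L·tanβl) = 34.1 + j17.6 Ω
Γ_s = (Z_in − Z_s)/(Z_in + Z_s) = (-40.9 + j17.6)/(109 + j17.6), |Γ_s| = 0.402

|Γ| ≈ 0.402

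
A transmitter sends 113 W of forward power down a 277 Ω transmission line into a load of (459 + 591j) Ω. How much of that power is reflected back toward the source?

|Γ| = |(182 + j591)/(736 + j591)| = 0.655
|Γ|² = 0.429
P_refl = |Γ|²·P_inc = 48.5 W, P_del = (1 − |Γ|²)·P_inc = 64.5 W

P_reflected ≈ 48.5 W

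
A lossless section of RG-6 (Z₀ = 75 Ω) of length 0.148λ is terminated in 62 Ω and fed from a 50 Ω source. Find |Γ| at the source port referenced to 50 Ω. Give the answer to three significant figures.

|Γ| ≈ 0.243

βl = 2π × 0.148 = 53.3°
tan(βl) = 1.34
Z_in = Z_0·(Z_L + jZ_0·tanβl)/(Z_0 + jZ_L·tanβl) = 77.8 + j14.3 Ω
Γ_s = (Z_in − Z_s)/(Z_in + Z_s) = (27.8 + j14.3)/(128 + j14.3), |Γ_s| = 0.243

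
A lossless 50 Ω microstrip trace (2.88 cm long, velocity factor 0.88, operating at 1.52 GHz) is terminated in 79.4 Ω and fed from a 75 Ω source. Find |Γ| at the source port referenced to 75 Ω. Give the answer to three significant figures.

λ = v/f = 0.88·c / 1.52 GHz = 0.174 m
βl = 2π·l/λ = 2π × 0.166 = 59.7°
tan(βl) = 1.71
Z_in = Z_0·(Z_L + jZ_0·tanβl)/(Z_0 + jZ_L·tanβl) = 37.2 − j15.5 Ω
Γ_s = (Z_in − Z_s)/(Z_in + Z_s) = (-37.8 − j15.5)/(112 − j15.5), |Γ_s| = 0.361

|Γ| ≈ 0.361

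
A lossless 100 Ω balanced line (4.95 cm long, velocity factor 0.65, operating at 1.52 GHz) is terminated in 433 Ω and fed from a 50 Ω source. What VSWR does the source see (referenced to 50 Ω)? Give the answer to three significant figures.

VSWR ≈ 5.95

λ = v/f = 0.65·c / 1.52 GHz = 0.128 m
βl = 2π·l/λ = 2π × 0.386 = 139°
tan(βl) = -0.872
Z_in = Z_0·(Z_L + jZ_0·tanβl)/(Z_0 + jZ_L·tanβl) = 50 + j101 Ω
Γ_s = (Z_in − Z_s)/(Z_in + Z_s) = (-0.0498 + j101)/(100 + j101), |Γ_s| = 0.712
VSWR = (1 + |Γ_s|)/(1 − |Γ_s|)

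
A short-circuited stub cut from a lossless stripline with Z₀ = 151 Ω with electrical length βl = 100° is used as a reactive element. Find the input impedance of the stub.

tan(βl) = -5.67
For a short-circuited stub, Z_in = jZ_0·tan(βl)

Z_in ≈ −j856 Ω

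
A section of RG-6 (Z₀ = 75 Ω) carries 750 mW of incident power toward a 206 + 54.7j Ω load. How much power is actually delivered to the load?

P_delivered ≈ 566 mW

|Γ| = |(131 + j54.7)/(281 + j54.7)| = 0.496
|Γ|² = 0.246
P_refl = |Γ|²·P_inc = 184 mW, P_del = (1 − |Γ|²)·P_inc = 566 mW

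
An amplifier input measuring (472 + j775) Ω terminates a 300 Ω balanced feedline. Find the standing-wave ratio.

Γ = (Z_L − Z_0)/(Z_L + Z_0) = (172 + j775)/(772 + j775)
|Γ| = 794/1090 = 0.726
VSWR = (1 + |Γ|)/(1 − |Γ|) = 1.73/0.274

VSWR ≈ 6.29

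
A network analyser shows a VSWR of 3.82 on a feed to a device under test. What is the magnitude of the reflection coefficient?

|Γ| ≈ 0.585

|Γ| = (S − 1)/(S + 1) = (3.82 − 1)/(3.82 + 1) = 2.82/4.82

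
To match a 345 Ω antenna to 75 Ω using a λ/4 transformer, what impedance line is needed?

Z_qwt ≈ 161 Ω

Z_qwt = √(Z_0·R_L) = √(75 × 345) = √25880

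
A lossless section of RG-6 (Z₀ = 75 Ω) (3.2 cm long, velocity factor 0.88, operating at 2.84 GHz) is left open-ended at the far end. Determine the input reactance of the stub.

X_in ≈ 50.4 Ω (inductive)

λ = v/f = 0.88·c / 2.84 GHz = 0.093 m
βl = 2π·l/λ = 2π × 0.344 = 124°
tan(βl) = -1.49
For an open-ended stub, Z_in = −jZ_0·cot(βl) = −jZ_0/tan(βl)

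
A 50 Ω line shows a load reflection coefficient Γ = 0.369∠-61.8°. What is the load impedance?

Z_L = Z_0·(1 + Γ)/(1 − Γ) = 50·(1.17 − j0.325)/(0.826 + j0.325)

Z_L ≈ 54.9 − j41.3 Ω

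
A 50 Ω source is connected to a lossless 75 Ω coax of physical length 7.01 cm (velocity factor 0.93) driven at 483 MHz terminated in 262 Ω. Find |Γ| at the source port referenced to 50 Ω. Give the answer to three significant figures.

λ = v/f = 0.93·c / 483 MHz = 0.578 m
βl = 2π·l/λ = 2π × 0.121 = 43.7°
tan(βl) = 0.955
Z_in = Z_0·(Z_L + jZ_0·tanβl)/(Z_0 + jZ_L·tanβl) = 41.3 − j66.1 Ω
Γ_s = (Z_in − Z_s)/(Z_in + Z_s) = (-8.71 − j66.1)/(91.3 − j66.1), |Γ_s| = 0.592

|Γ| ≈ 0.592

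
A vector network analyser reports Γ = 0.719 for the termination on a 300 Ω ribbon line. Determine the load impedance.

Z_L ≈ 1840 Ω

Z_L = Z_0·(1 + Γ)/(1 − Γ) = 300·(1.72)/(0.281)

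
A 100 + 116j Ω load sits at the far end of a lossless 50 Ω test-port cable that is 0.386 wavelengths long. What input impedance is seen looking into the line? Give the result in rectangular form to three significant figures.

βl = 2π × 0.386 = 139°
tan(βl) = tan(139°) = -0.871
Z_in = Z_0·(Z_L + jZ_0·tanβl)/(Z_0 + jZ_L·tanβl)
     = 50·(100 + j72.5)/(151 − j87.1)

Z_in ≈ 14.5 + j32.3 Ω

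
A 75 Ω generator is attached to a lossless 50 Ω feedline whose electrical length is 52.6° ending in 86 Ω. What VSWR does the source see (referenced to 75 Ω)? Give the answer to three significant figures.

VSWR ≈ 2.15

tan(βl) = 1.31
Z_in = Z_0·(Z_L + jZ_0·tanβl)/(Z_0 + jZ_L·tanβl) = 38.5 − j21.1 Ω
Γ_s = (Z_in − Z_s)/(Z_in + Z_s) = (-36.5 − j21.1)/(113 − j21.1), |Γ_s| = 0.366
VSWR = (1 + |Γ_s|)/(1 − |Γ_s|)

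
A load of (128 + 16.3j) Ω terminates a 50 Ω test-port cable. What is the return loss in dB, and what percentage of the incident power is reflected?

RL ≈ 7.02 dB; 19.9% of incident power reflected

Γ = (78 + j16.3)/(178 + j16.3), |Γ| = 0.446
RL = −20·log₁₀(0.446) = 7.02 dB
P_refl/P_inc = |Γ|² = 0.199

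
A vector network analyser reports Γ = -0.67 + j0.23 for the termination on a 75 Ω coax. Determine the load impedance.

Z_L = Z_0·(1 + Γ)/(1 − Γ) = 75·(0.33 + j0.23)/(1.67 − j0.23)

Z_L ≈ 13.1 + j12.1 Ω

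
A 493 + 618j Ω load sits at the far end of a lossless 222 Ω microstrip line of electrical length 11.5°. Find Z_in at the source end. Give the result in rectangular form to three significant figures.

Z_in ≈ 1310 + j165 Ω

tan(βl) = tan(11.5°) = 0.203
Z_in = Z_0·(Z_L + jZ_0·tanβl)/(Z_0 + jZ_L·tanβl)
     = 222·(493 + j663)/(96.3 + j100)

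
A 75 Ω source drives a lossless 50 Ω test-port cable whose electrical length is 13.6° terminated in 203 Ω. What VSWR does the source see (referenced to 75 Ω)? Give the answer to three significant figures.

tan(βl) = 0.242
Z_in = Z_0·(Z_L + jZ_0·tanβl)/(Z_0 + jZ_L·tanβl) = 109 − j95.3 Ω
Γ_s = (Z_in − Z_s)/(Z_in + Z_s) = (34.4 − j95.3)/(184 − j95.3), |Γ_s| = 0.488
VSWR = (1 + |Γ_s|)/(1 − |Γ_s|)

VSWR ≈ 2.91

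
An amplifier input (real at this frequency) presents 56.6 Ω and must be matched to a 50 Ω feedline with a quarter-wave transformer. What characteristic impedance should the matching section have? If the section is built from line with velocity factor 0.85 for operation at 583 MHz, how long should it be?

Z_qwt = √(Z_0·R_L) = √(50 × 56.6) = √2830
λ = 0.85·c/f = 0.437 m, so l = λ/4 = 0.109 m

Z_qwt ≈ 53.2 Ω; length ≈ 10.9 cm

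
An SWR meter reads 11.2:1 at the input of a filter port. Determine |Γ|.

|Γ| ≈ 0.836

|Γ| = (S − 1)/(S + 1) = (11.2 − 1)/(11.2 + 1) = 10.2/12.2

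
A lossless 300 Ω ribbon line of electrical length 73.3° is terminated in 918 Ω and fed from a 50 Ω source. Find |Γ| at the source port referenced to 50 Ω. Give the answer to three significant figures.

|Γ| ≈ 0.556

tan(βl) = 3.33
Z_in = Z_0·(Z_L + jZ_0·tanβl)/(Z_0 + jZ_L·tanβl) = 106 − j79.6 Ω
Γ_s = (Z_in − Z_s)/(Z_in + Z_s) = (55.8 − j79.6)/(156 − j79.6), |Γ_s| = 0.556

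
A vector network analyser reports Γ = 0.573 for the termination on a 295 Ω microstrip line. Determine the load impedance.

Z_L ≈ 1090 Ω

Z_L = Z_0·(1 + Γ)/(1 − Γ) = 295·(1.57)/(0.427)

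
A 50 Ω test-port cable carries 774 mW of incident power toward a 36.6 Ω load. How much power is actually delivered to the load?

Γ = (36.6 − 50)/(36.6 + 50) = -0.155
|Γ|² = 0.0239
P_refl = |Γ|²·P_inc = 18.5 mW, P_del = (1 − |Γ|²)·P_inc = 755 mW

P_delivered ≈ 755 mW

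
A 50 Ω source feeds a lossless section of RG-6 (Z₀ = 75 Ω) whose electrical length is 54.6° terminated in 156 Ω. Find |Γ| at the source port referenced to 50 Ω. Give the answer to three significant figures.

tan(βl) = 1.41
Z_in = Z_0·(Z_L + jZ_0·tanβl)/(Z_0 + jZ_L·tanβl) = 48.6 − j36.7 Ω
Γ_s = (Z_in − Z_s)/(Z_in + Z_s) = (-1.4 − j36.7)/(98.6 − j36.7), |Γ_s| = 0.349

|Γ| ≈ 0.349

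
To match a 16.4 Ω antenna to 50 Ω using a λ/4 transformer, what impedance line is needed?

Z_qwt = √(Z_0·R_L) = √(50 × 16.4) = √820

Z_qwt ≈ 28.6 Ω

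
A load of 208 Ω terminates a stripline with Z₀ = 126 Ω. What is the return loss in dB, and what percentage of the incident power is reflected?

RL ≈ 12.2 dB; 6.03% of incident power reflected

Γ = (208 − 126)/(208 + 126) = 0.246
RL = −20·log₁₀(0.246) = 12.2 dB
P_refl/P_inc = |Γ|² = 0.0603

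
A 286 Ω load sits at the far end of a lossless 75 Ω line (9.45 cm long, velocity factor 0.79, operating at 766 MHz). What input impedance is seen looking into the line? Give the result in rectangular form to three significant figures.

Z_in ≈ 22.1 + j25.1 Ω

λ = v/f = 0.79·c / 766 MHz = 0.309 m
βl = 2π·l/λ = 2π × 0.305 = 110°
tan(βl) = tan(110°) = -2.75
Z_in = Z_0·(Z_L + jZ_0·tanβl)/(Z_0 + jZ_L·tanβl)
     = 75·(286 − j207)/(75 − j788)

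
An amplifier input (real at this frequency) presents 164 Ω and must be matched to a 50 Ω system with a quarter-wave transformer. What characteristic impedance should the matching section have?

Z_qwt = √(Z_0·R_L) = √(50 × 164) = √8200

Z_qwt ≈ 90.6 Ω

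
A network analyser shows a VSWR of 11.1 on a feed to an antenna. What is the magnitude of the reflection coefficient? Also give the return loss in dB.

|Γ| ≈ 0.835; return loss ≈ 1.57 dB

|Γ| = (S − 1)/(S + 1) = (11.1 − 1)/(11.1 + 1) = 10.1/12.1
RL = −20·log₁₀|Γ| = −20·log₁₀(0.835)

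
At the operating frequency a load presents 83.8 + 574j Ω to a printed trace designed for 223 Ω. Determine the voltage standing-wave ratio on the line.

Γ = (Z_L − Z_0)/(Z_L + Z_0) = (-139.2 + j574)/(306.8 + j574)
|Γ| = 591/651 = 0.907
VSWR = (1 + |Γ|)/(1 − |Γ|) = 1.91/0.0925

VSWR ≈ 20.6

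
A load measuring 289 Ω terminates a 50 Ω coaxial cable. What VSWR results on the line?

VSWR ≈ 5.78

Γ = (289 − 50)/(289 + 50) = 0.705
VSWR = (1 + 0.705)/(1 − 0.705)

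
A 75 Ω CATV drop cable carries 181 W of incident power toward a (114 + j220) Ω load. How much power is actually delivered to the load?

|Γ| = |(39 + j220)/(189 + j220)| = 0.77
|Γ|² = 0.593
P_refl = |Γ|²·P_inc = 107 W, P_del = (1 − |Γ|²)·P_inc = 73.6 W

P_delivered ≈ 73.6 W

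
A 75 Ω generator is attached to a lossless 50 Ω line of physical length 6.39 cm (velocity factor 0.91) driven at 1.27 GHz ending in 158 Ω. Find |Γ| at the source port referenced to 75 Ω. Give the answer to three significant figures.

λ = v/f = 0.91·c / 1.27 GHz = 0.215 m
βl = 2π·l/λ = 2π × 0.297 = 107°
tan(βl) = -3.27
Z_in = Z_0·(Z_L + jZ_0·tanβl)/(Z_0 + jZ_L·tanβl) = 17.1 + j13.6 Ω
Γ_s = (Z_in − Z_s)/(Z_in + Z_s) = (-57.9 + j13.6)/(92.1 + j13.6), |Γ_s| = 0.638

|Γ| ≈ 0.638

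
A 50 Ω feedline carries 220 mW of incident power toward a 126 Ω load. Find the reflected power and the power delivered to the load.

Γ = (126 − 50)/(126 + 50) = 0.432
|Γ|² = 0.186
P_refl = |Γ|²·P_inc = 41 mW, P_del = (1 − |Γ|²)·P_inc = 179 mW

P_reflected ≈ 41 mW; P_delivered ≈ 179 mW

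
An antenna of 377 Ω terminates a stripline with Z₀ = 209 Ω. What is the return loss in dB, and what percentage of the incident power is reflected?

Γ = (377 − 209)/(377 + 209) = 0.287
RL = −20·log₁₀(0.287) = 10.9 dB
P_refl/P_inc = |Γ|² = 0.0822

RL ≈ 10.9 dB; 8.22% of incident power reflected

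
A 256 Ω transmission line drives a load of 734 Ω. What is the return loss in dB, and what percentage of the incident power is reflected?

RL ≈ 6.32 dB; 23.3% of incident power reflected

Γ = (734 − 256)/(734 + 256) = 0.483
RL = −20·log₁₀(0.483) = 6.32 dB
P_refl/P_inc = |Γ|² = 0.233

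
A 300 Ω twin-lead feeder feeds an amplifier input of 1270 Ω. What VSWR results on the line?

Γ = (1270 − 300)/(1270 + 300) = 0.618
VSWR = (1 + 0.618)/(1 − 0.618)

VSWR ≈ 4.23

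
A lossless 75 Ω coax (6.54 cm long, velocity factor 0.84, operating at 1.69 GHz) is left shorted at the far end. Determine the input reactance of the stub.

X_in ≈ -30.5 Ω (capacitive)

λ = v/f = 0.84·c / 1.69 GHz = 0.149 m
βl = 2π·l/λ = 2π × 0.439 = 158°
tan(βl) = -0.406
For a shorted stub, Z_in = jZ_0·tan(βl)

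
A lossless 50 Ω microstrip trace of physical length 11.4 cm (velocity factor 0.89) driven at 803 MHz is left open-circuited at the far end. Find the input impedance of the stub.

λ = v/f = 0.89·c / 803 MHz = 0.333 m
βl = 2π·l/λ = 2π × 0.343 = 123°
tan(βl) = -1.52
For an open-circuited stub, Z_in = −jZ_0·cot(βl) = −jZ_0/tan(βl)

Z_in ≈ +j33 Ω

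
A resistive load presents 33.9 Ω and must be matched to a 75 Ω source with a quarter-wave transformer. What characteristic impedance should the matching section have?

Z_qwt ≈ 50.4 Ω

Z_qwt = √(Z_0·R_L) = √(75 × 33.9) = √2542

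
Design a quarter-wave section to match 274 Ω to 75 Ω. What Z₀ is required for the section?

Z_qwt ≈ 143 Ω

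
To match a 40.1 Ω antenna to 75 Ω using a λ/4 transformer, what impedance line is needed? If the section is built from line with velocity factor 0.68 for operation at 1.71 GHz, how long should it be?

Z_qwt ≈ 54.8 Ω; length ≈ 2.98 cm

Z_qwt = √(Z_0·R_L) = √(75 × 40.1) = √3008
λ = 0.68·c/f = 0.119 m, so l = λ/4 = 0.0298 m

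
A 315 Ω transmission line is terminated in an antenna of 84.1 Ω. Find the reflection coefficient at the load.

Γ = (Z_L − Z_0)/(Z_L + Z_0) = (84.1 − 315)/(84.1 + 315) = -230.9/399.1

Γ = -0.579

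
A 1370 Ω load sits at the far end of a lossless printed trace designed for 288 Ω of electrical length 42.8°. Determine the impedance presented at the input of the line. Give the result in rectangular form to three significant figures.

Z_in ≈ 125 − j283 Ω

tan(βl) = tan(42.8°) = 0.926
Z_in = Z_0·(Z_L + jZ_0·tanβl)/(Z_0 + jZ_L·tanβl)
     = 288·(1370 + j267)/(288 + j1270)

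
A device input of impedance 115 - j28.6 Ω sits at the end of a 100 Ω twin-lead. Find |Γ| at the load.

Γ = (Z_L − Z_0)/(Z_L + Z_0) = (15 − j28.6)/(215 − j28.6)
|Γ| = 32.3/217

|Γ| ≈ 0.149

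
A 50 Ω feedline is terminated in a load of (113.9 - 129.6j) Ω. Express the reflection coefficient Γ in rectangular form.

Γ ≈ 0.625 − j0.297

Γ = (Z_L − Z_0)/(Z_L + Z_0) = (63.9 − j129.6)/(163.9 − j129.6)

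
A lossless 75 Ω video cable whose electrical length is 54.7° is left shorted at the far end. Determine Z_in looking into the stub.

tan(βl) = 1.41
For a shorted stub, Z_in = jZ_0·tan(βl)

Z_in ≈ +j106 Ω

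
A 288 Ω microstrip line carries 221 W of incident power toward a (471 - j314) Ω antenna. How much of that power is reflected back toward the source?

P_reflected ≈ 43.3 W

|Γ| = |(183 − j314)/(759 − j314)| = 0.442
|Γ|² = 0.196
P_refl = |Γ|²·P_inc = 43.3 W, P_del = (1 − |Γ|²)·P_inc = 178 W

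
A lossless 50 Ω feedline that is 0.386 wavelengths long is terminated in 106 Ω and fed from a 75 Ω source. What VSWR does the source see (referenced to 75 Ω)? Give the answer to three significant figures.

βl = 2π × 0.386 = 139°
tan(βl) = -0.871
Z_in = Z_0·(Z_L + jZ_0·tanβl)/(Z_0 + jZ_L·tanβl) = 42.3 + j34.5 Ω
Γ_s = (Z_in − Z_s)/(Z_in + Z_s) = (-32.7 + j34.5)/(117 + j34.5), |Γ_s| = 0.389
VSWR = (1 + |Γ_s|)/(1 − |Γ_s|)

VSWR ≈ 2.27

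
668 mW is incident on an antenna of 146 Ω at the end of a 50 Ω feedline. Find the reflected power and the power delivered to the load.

Γ = (146 − 50)/(146 + 50) = 0.49
|Γ|² = 0.24
P_refl = |Γ|²·P_inc = 160 mW, P_del = (1 − |Γ|²)·P_inc = 508 mW

P_reflected ≈ 160 mW; P_delivered ≈ 508 mW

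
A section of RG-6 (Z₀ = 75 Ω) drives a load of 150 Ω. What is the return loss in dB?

Γ = (150 − 75)/(150 + 75) = 0.333
RL = −20·log₁₀|Γ| = −20·log₁₀(0.333)

RL ≈ 9.54 dB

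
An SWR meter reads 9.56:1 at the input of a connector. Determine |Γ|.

|Γ| ≈ 0.811

|Γ| = (S − 1)/(S + 1) = (9.56 − 1)/(9.56 + 1) = 8.56/10.6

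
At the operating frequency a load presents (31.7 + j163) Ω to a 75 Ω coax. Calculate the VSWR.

Γ = (Z_L − Z_0)/(Z_L + Z_0) = (-43.3 + j163)/(106.7 + j163)
|Γ| = 169/195 = 0.866
VSWR = (1 + |Γ|)/(1 − |Γ|) = 1.87/0.134

VSWR ≈ 13.9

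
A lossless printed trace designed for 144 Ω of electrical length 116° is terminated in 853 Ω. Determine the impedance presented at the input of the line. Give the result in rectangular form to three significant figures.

tan(βl) = tan(116°) = -2.05
Z_in = Z_0·(Z_L + jZ_0·tanβl)/(Z_0 + jZ_L·tanβl)
     = 144·(853 − j295)/(144 − j1750)

Z_in ≈ 29.9 + j67.8 Ω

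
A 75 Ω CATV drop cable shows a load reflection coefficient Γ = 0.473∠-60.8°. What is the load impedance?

Z_L ≈ 76.4 − j81.3 Ω

Z_L = Z_0·(1 + Γ)/(1 − Γ) = 75·(1.23 − j0.413)/(0.769 + j0.413)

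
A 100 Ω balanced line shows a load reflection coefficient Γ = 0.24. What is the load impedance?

Z_L = Z_0·(1 + Γ)/(1 − Γ) = 100·(1.24)/(0.76)

Z_L ≈ 163 Ω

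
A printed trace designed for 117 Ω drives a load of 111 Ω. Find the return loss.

RL ≈ 31.6 dB

Γ = (111 − 117)/(111 + 117) = -0.0263
RL = −20·log₁₀|Γ| = −20·log₁₀(0.0263)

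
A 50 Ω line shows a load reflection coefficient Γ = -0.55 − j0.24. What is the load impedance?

Z_L = Z_0·(1 + Γ)/(1 − Γ) = 50·(0.45 − j0.24)/(1.55 + j0.24)

Z_L ≈ 13 − j9.76 Ω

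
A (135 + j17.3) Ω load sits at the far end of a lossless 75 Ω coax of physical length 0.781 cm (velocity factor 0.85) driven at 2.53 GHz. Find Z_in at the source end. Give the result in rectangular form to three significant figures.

Z_in ≈ 103 − j46.8 Ω

λ = v/f = 0.85·c / 2.53 GHz = 0.101 m
βl = 2π·l/λ = 2π × 0.0775 = 27.9°
tan(βl) = tan(27.9°) = 0.529
Z_in = Z_0·(Z_L + jZ_0·tanβl)/(Z_0 + jZ_L·tanβl)
     = 75·(135 + j57)/(65.8 + j71.5)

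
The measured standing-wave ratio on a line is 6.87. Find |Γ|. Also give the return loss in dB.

|Γ| ≈ 0.746; return loss ≈ 2.55 dB

|Γ| = (S − 1)/(S + 1) = (6.87 − 1)/(6.87 + 1) = 5.87/7.87
RL = −20·log₁₀|Γ| = −20·log₁₀(0.746)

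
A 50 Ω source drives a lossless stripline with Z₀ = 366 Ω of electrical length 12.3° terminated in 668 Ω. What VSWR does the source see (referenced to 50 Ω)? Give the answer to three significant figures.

tan(βl) = 0.218
Z_in = Z_0·(Z_L + jZ_0·tanβl)/(Z_0 + jZ_L·tanβl) = 604 − j161 Ω
Γ_s = (Z_in − Z_s)/(Z_in + Z_s) = (554 − j161)/(654 − j161), |Γ_s| = 0.857
VSWR = (1 + |Γ_s|)/(1 − |Γ_s|)

VSWR ≈ 12.9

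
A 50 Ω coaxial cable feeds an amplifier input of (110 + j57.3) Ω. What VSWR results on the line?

VSWR ≈ 2.91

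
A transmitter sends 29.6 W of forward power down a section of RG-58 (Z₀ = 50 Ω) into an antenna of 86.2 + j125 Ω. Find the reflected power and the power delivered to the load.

|Γ| = |(36.2 + j125)/(136.2 + j125)| = 0.704
|Γ|² = 0.496
P_refl = |Γ|²·P_inc = 14.7 W, P_del = (1 − |Γ|²)·P_inc = 14.9 W

P_reflected ≈ 14.7 W; P_delivered ≈ 14.9 W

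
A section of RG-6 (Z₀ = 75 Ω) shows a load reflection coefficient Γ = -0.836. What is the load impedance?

Z_L ≈ 6.7 Ω

Z_L = Z_0·(1 + Γ)/(1 − Γ) = 75·(0.164)/(1.84)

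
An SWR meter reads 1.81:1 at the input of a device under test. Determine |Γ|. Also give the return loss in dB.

|Γ| = (S − 1)/(S + 1) = (1.81 − 1)/(1.81 + 1) = 0.81/2.81
RL = −20·log₁₀|Γ| = −20·log₁₀(0.288)

|Γ| ≈ 0.288; return loss ≈ 10.8 dB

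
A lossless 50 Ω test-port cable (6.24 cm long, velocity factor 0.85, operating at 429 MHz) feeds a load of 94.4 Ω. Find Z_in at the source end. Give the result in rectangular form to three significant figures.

Z_in ≈ 48.1 − j31.6 Ω

λ = v/f = 0.85·c / 429 MHz = 0.594 m
βl = 2π·l/λ = 2π × 0.105 = 37.8°
tan(βl) = tan(37.8°) = 0.775
Z_in = Z_0·(Z_L + jZ_0·tanβl)/(Z_0 + jZ_L·tanβl)
     = 50·(94.4 + j38.8)/(50 + j73.2)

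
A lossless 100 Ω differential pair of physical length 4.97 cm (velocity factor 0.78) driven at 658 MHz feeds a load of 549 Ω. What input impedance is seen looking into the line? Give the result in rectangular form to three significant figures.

Z_in ≈ 30.1 − j78.4 Ω

λ = v/f = 0.78·c / 658 MHz = 0.356 m
βl = 2π·l/λ = 2π × 0.14 = 50.3°
tan(βl) = tan(50.3°) = 1.21
Z_in = Z_0·(Z_L + jZ_0·tanβl)/(Z_0 + jZ_L·tanβl)
     = 100·(549 + j121)/(100 + j662)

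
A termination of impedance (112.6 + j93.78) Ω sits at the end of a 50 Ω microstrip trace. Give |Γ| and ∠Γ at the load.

Γ = (Z_L − Z_0)/(Z_L + Z_0) = (62.6 + j93.78)/(162.6 + j93.78)
|Γ| = 113/188 = 0.601

Γ ≈ 0.601 ∠ 26.3°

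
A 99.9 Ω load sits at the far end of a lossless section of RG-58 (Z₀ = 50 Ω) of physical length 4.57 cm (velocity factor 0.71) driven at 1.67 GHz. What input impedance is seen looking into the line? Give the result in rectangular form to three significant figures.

Z_in ≈ 35.6 + j26.1 Ω

λ = v/f = 0.71·c / 1.67 GHz = 0.128 m
βl = 2π·l/λ = 2π × 0.358 = 129°
tan(βl) = tan(129°) = -1.24
Z_in = Z_0·(Z_L + jZ_0·tanβl)/(Z_0 + jZ_L·tanβl)
     = 50·(99.9 − j61.8)/(50 − j123)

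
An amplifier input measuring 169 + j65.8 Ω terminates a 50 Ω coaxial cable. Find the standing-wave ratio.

VSWR ≈ 3.93

Γ = (Z_L − Z_0)/(Z_L + Z_0) = (119 + j65.8)/(219 + j65.8)
|Γ| = 136/229 = 0.595
VSWR = (1 + |Γ|)/(1 − |Γ|) = 1.59/0.405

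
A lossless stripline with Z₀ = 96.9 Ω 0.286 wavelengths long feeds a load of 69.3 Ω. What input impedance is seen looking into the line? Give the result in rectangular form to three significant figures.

βl = 2π × 0.286 = 103°
tan(βl) = tan(103°) = -4.35
Z_in = Z_0·(Z_L + jZ_0·tanβl)/(Z_0 + jZ_L·tanβl)
     = 96.9·(69.3 − j421)/(96.9 − j301)

Z_in ≈ 129 − j19.3 Ω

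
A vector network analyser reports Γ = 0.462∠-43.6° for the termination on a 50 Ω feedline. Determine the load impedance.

Z_L ≈ 72.3 − j58.5 Ω

Z_L = Z_0·(1 + Γ)/(1 − Γ) = 50·(1.33 − j0.319)/(0.665 + j0.319)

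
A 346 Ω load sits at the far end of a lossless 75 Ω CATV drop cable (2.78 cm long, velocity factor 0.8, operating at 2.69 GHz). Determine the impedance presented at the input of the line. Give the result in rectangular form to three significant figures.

λ = v/f = 0.8·c / 2.69 GHz = 0.0892 m
βl = 2π·l/λ = 2π × 0.312 = 112°
tan(βl) = tan(112°) = -2.45
Z_in = Z_0·(Z_L + jZ_0·tanβl)/(Z_0 + jZ_L·tanβl)
     = 75·(346 − j184)/(75 − j849)

Z_in ≈ 18.8 + j28.9 Ω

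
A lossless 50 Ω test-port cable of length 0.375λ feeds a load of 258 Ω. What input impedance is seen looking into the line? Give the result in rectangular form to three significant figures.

βl = 2π × 0.375 = 135°
tan(βl) = tan(135°) = -1
Z_in = Z_0·(Z_L + jZ_0·tanβl)/(Z_0 + jZ_L·tanβl)
     = 50·(258 − j50)/(50 − j258)

Z_in ≈ 18.7 + j46.4 Ω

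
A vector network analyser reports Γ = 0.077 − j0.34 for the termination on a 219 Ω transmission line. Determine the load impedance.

Z_L = Z_0·(1 + Γ)/(1 − Γ) = 219·(1.08 − j0.34)/(0.923 + j0.34)

Z_L ≈ 199 − j154 Ω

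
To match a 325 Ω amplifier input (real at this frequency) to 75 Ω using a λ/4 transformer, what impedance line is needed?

Z_qwt ≈ 156 Ω

Z_qwt = √(Z_0·R_L) = √(75 × 325) = √24380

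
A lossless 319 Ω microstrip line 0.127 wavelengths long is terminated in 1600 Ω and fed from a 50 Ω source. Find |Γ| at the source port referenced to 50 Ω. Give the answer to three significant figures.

βl = 2π × 0.127 = 45.7°
tan(βl) = 1.03
Z_in = Z_0·(Z_L + jZ_0·tanβl)/(Z_0 + jZ_L·tanβl) = 120 − j288 Ω
Γ_s = (Z_in − Z_s)/(Z_in + Z_s) = (69.6 − j288)/(170 − j288), |Γ_s| = 0.886

|Γ| ≈ 0.886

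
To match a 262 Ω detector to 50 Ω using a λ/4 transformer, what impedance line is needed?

Z_qwt = √(Z_0·R_L) = √(50 × 262) = √13100

Z_qwt ≈ 114 Ω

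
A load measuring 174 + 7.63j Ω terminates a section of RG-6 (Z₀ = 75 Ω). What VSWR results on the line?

Γ = (Z_L − Z_0)/(Z_L + Z_0) = (99 + j7.63)/(249 + j7.63)
|Γ| = 99.3/249 = 0.399
VSWR = (1 + |Γ|)/(1 − |Γ|) = 1.4/0.601

VSWR ≈ 2.33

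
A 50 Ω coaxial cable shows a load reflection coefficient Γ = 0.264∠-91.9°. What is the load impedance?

Z_L ≈ 42.8 − j24.3 Ω

Z_L = Z_0·(1 + Γ)/(1 − Γ) = 50·(0.991 − j0.264)/(1.01 + j0.264)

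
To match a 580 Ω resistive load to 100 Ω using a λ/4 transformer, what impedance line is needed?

Z_qwt = √(Z_0·R_L) = √(100 × 580) = √58000

Z_qwt ≈ 241 Ω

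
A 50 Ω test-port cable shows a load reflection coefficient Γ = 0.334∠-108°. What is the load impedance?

Z_L = Z_0·(1 + Γ)/(1 − Γ) = 50·(0.897 − j0.318)/(1.1 + j0.318)

Z_L ≈ 33.7 − j24.1 Ω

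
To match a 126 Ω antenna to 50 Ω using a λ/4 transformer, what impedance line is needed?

Z_qwt = √(Z_0·R_L) = √(50 × 126) = √6300

Z_qwt ≈ 79.4 Ω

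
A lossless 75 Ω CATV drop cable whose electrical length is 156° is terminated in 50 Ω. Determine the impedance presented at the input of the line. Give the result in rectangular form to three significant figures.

tan(βl) = tan(156°) = -0.445
Z_in = Z_0·(Z_L + jZ_0·tanβl)/(Z_0 + jZ_L·tanβl)
     = 75·(50 − j33.4)/(75 − j22.3)

Z_in ≈ 55.1 − j17 Ω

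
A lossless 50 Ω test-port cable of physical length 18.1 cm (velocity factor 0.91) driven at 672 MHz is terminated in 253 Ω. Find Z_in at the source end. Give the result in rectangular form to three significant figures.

Z_in ≈ 67.1 + j103 Ω

λ = v/f = 0.91·c / 672 MHz = 0.406 m
βl = 2π·l/λ = 2π × 0.446 = 160°
tan(βl) = tan(160°) = -0.356
Z_in = Z_0·(Z_L + jZ_0·tanβl)/(Z_0 + jZ_L·tanβl)
     = 50·(253 − j17.8)/(50 − j90.1)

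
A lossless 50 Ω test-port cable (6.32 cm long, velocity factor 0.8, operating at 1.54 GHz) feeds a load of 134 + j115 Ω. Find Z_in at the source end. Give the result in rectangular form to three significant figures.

Z_in ≈ 19.9 + j46 Ω

λ = v/f = 0.8·c / 1.54 GHz = 0.156 m
βl = 2π·l/λ = 2π × 0.406 = 146°
tan(βl) = tan(146°) = -0.675
Z_in = Z_0·(Z_L + jZ_0·tanβl)/(Z_0 + jZ_L·tanβl)
     = 50·(134 + j81.3)/(128 − j90.4)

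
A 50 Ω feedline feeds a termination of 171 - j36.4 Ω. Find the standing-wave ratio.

VSWR ≈ 3.59

Γ = (Z_L − Z_0)/(Z_L + Z_0) = (121 − j36.4)/(221 − j36.4)
|Γ| = 126/224 = 0.564
VSWR = (1 + |Γ|)/(1 − |Γ|) = 1.56/0.436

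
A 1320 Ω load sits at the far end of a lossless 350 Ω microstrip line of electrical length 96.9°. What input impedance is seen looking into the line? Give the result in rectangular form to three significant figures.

Z_in ≈ 94.1 + j39.3 Ω

tan(βl) = tan(96.9°) = -8.26
Z_in = Z_0·(Z_L + jZ_0·tanβl)/(Z_0 + jZ_L·tanβl)
     = 350·(1320 − j2890)/(350 − j10900)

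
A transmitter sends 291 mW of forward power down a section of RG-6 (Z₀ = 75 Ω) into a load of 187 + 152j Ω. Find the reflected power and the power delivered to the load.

P_reflected ≈ 113 mW; P_delivered ≈ 178 mW

|Γ| = |(112 + j152)/(262 + j152)| = 0.623
|Γ|² = 0.389
P_refl = |Γ|²·P_inc = 113 mW, P_del = (1 − |Γ|²)·P_inc = 178 mW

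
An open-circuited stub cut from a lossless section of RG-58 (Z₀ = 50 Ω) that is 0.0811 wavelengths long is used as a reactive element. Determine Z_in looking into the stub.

Z_in ≈ −j89.5 Ω

βl = 2π × 0.0811 = 29.2°
tan(βl) = 0.559
For an open-circuited stub, Z_in = −jZ_0·cot(βl) = −jZ_0/tan(βl)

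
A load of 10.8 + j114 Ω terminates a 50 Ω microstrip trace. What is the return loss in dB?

Γ = (-39.2 + j114)/(60.8 + j114), |Γ| = 0.933
RL = −20·log₁₀|Γ| = −20·log₁₀(0.933)

RL ≈ 0.602 dB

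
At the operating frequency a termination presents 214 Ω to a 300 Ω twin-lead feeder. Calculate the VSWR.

VSWR ≈ 1.4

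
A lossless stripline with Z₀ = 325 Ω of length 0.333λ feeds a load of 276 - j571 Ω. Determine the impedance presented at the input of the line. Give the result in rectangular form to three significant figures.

βl = 2π × 0.333 = 120°
tan(βl) = tan(120°) = -1.74
Z_in = Z_0·(Z_L + jZ_0·tanβl)/(Z_0 + jZ_L·tanβl)
     = 325·(276 − j1140)/(-669 − j480)

Z_in ≈ 173 + j428 Ω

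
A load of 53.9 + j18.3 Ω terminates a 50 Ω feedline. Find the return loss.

Γ = (3.9 + j18.3)/(103.9 + j18.3), |Γ| = 0.177
RL = −20·log₁₀|Γ| = −20·log₁₀(0.177)

RL ≈ 15 dB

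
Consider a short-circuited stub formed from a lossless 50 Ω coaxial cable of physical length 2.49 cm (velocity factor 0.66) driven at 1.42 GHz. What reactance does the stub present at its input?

X_in ≈ 104 Ω (inductive)

λ = v/f = 0.66·c / 1.42 GHz = 0.139 m
βl = 2π·l/λ = 2π × 0.179 = 64.3°
tan(βl) = 2.08
For a short-circuited stub, Z_in = jZ_0·tan(βl)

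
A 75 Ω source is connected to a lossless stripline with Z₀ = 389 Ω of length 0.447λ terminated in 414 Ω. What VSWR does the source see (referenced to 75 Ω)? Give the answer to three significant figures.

βl = 2π × 0.447 = 161°
tan(βl) = -0.346
Z_in = Z_0·(Z_L + jZ_0·tanβl)/(Z_0 + jZ_L·tanβl) = 408 + j15.7 Ω
Γ_s = (Z_in − Z_s)/(Z_in + Z_s) = (333 + j15.7)/(483 + j15.7), |Γ_s| = 0.69
VSWR = (1 + |Γ_s|)/(1 − |Γ_s|)

VSWR ≈ 5.45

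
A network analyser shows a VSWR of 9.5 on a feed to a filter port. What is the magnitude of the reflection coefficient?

|Γ| ≈ 0.81

|Γ| = (S − 1)/(S + 1) = (9.5 − 1)/(9.5 + 1) = 8.5/10.5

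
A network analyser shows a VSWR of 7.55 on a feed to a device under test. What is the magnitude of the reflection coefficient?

|Γ| ≈ 0.766

|Γ| = (S − 1)/(S + 1) = (7.55 − 1)/(7.55 + 1) = 6.55/8.55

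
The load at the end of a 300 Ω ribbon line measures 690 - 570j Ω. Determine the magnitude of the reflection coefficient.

Γ = (Z_L − Z_0)/(Z_L + Z_0) = (390 − j570)/(990 − j570)
|Γ| = 691/1140

|Γ| ≈ 0.605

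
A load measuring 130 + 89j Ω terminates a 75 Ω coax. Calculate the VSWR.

Γ = (Z_L − Z_0)/(Z_L + Z_0) = (55 + j89)/(205 + j89)
|Γ| = 105/223 = 0.468
VSWR = (1 + |Γ|)/(1 − |Γ|) = 1.47/0.532

VSWR ≈ 2.76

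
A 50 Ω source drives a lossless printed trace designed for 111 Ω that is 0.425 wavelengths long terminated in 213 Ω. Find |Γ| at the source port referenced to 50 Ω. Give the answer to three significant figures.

βl = 2π × 0.425 = 153°
tan(βl) = -0.51
Z_in = Z_0·(Z_L + jZ_0·tanβl)/(Z_0 + jZ_L·tanβl) = 137 + j77.6 Ω
Γ_s = (Z_in − Z_s)/(Z_in + Z_s) = (87.2 + j77.6)/(187 + j77.6), |Γ_s| = 0.576

|Γ| ≈ 0.576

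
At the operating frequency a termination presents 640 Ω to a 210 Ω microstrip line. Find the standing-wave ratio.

VSWR ≈ 3.05

For a purely resistive load, VSWR = R_L/Z_0 or Z_0/R_L (whichever > 1) = 640/210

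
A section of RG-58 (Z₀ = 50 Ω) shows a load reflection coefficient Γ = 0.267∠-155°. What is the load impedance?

Z_L = Z_0·(1 + Γ)/(1 − Γ) = 50·(0.758 − j0.113)/(1.24 + j0.113)

Z_L ≈ 29.9 − j7.26 Ω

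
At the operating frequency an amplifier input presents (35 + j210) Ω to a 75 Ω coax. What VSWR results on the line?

Γ = (Z_L − Z_0)/(Z_L + Z_0) = (-40 + j210)/(110 + j210)
|Γ| = 214/237 = 0.902
VSWR = (1 + |Γ|)/(1 − |Γ|) = 1.9/0.0982

VSWR ≈ 19.4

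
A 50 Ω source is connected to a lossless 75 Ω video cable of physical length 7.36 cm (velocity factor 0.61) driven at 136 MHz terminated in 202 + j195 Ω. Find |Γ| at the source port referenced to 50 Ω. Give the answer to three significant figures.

|Γ| ≈ 0.777

λ = v/f = 0.61·c / 136 MHz = 1.35 m
βl = 2π·l/λ = 2π × 0.0547 = 19.7°
tan(βl) = 0.358
Z_in = Z_0·(Z_L + jZ_0·tanβl)/(Z_0 + jZ_L·tanβl) = 244 − j192 Ω
Γ_s = (Z_in − Z_s)/(Z_in + Z_s) = (194 − j192)/(294 − j192), |Γ_s| = 0.777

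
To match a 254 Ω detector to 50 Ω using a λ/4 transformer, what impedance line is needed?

Z_qwt = √(Z_0·R_L) = √(50 × 254) = √12700

Z_qwt ≈ 113 Ω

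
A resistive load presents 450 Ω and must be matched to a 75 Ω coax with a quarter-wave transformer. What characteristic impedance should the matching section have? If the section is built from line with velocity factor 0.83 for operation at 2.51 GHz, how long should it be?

Z_qwt ≈ 184 Ω; length ≈ 2.48 cm

Z_qwt = √(Z_0·R_L) = √(75 × 450) = √33750
λ = 0.83·c/f = 0.0992 m, so l = λ/4 = 0.0248 m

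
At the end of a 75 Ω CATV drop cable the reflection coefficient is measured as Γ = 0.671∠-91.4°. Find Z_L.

Z_L ≈ 27.8 − j67.8 Ω

Z_L = Z_0·(1 + Γ)/(1 − Γ) = 75·(0.984 − j0.671)/(1.02 + j0.671)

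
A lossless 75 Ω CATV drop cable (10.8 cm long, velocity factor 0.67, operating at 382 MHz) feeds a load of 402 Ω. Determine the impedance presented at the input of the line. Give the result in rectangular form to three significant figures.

Z_in ≈ 15.1 − j20.8 Ω

λ = v/f = 0.67·c / 382 MHz = 0.526 m
βl = 2π·l/λ = 2π × 0.205 = 73.9°
tan(βl) = tan(73.9°) = 3.46
Z_in = Z_0·(Z_L + jZ_0·tanβl)/(Z_0 + jZ_L·tanβl)
     = 75·(402 + j260)/(75 + j1390)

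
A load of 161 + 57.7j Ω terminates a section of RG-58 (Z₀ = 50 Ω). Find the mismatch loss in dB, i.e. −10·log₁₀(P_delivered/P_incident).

Γ = (111 + j57.7)/(211 + j57.7), |Γ| = 0.572
|Γ|² = 0.327, so P_del/P_inc = 1 − |Γ|² = 0.673
ML = −10·log₁₀(1 − |Γ|²)

mismatch loss ≈ 1.72 dB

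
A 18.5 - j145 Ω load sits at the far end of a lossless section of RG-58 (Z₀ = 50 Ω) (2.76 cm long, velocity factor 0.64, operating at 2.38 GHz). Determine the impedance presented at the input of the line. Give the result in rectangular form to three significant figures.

λ = v/f = 0.64·c / 2.38 GHz = 0.0807 m
βl = 2π·l/λ = 2π × 0.342 = 123°
tan(βl) = tan(123°) = -1.53
Z_in = Z_0·(Z_L + jZ_0·tanβl)/(Z_0 + jZ_L·tanβl)
     = 50·(18.5 − j222)/(-172 − j28.3)

Z_in ≈ 5.09 + j63.6 Ω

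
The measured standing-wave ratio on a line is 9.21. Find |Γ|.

|Γ| ≈ 0.804

|Γ| = (S − 1)/(S + 1) = (9.21 − 1)/(9.21 + 1) = 8.21/10.2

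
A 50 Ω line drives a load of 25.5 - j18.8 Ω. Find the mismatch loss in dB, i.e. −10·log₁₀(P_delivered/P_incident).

mismatch loss ≈ 0.745 dB

Γ = (-24.5 − j18.8)/(75.5 − j18.8), |Γ| = 0.397
|Γ|² = 0.158, so P_del/P_inc = 1 − |Γ|² = 0.842
ML = −10·log₁₀(1 − |Γ|²)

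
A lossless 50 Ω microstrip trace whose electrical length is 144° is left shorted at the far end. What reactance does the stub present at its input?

X_in ≈ -36.3 Ω (capacitive)

tan(βl) = -0.727
For a shorted stub, Z_in = jZ_0·tan(βl)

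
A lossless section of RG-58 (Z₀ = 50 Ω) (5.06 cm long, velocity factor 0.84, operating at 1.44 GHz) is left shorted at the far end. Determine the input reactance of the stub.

λ = v/f = 0.84·c / 1.44 GHz = 0.175 m
βl = 2π·l/λ = 2π × 0.289 = 104°
tan(βl) = -3.98
For a shorted stub, Z_in = jZ_0·tan(βl)

X_in ≈ -199 Ω (capacitive)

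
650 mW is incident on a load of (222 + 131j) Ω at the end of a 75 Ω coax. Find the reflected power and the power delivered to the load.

P_reflected ≈ 239 mW; P_delivered ≈ 411 mW

|Γ| = |(147 + j131)/(297 + j131)| = 0.607
|Γ|² = 0.368
P_refl = |Γ|²·P_inc = 239 mW, P_del = (1 − |Γ|²)·P_inc = 411 mW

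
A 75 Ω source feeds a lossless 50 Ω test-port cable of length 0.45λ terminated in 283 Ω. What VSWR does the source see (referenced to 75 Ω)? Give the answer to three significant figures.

VSWR ≈ 4.24

βl = 2π × 0.45 = 162°
tan(βl) = -0.325
Z_in = Z_0·(Z_L + jZ_0·tanβl)/(Z_0 + jZ_L·tanβl) = 71.4 + j115 Ω
Γ_s = (Z_in − Z_s)/(Z_in + Z_s) = (-3.6 + j115)/(146 + j115), |Γ_s| = 0.618
VSWR = (1 + |Γ_s|)/(1 − |Γ_s|)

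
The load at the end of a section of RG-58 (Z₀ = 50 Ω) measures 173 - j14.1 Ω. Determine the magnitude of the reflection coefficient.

|Γ| ≈ 0.554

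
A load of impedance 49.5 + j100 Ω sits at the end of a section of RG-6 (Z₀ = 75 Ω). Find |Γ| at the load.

|Γ| ≈ 0.646

Γ = (Z_L − Z_0)/(Z_L + Z_0) = (-25.5 + j100)/(124.5 + j100)
|Γ| = 103/160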